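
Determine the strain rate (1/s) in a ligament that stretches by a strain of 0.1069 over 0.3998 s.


strain_rate = delta_strain / delta_t
strain_rate = 0.1069 / 0.3998
strain_rate = 0.2674


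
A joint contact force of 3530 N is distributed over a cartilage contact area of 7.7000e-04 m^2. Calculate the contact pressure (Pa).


P = F / A
P = 3530 / 7.7000e-04
P = 4.5844e+06


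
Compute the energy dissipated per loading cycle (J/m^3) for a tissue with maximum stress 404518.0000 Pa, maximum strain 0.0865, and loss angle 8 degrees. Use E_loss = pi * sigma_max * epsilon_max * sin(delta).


E_loss = pi * sigma_max * epsilon_max * sin(delta)
delta = 8 deg = 0.1396 rad
sin(delta) = 0.1392
E_loss = pi * 404518.0000 * 0.0865 * 0.1392
E_loss = 15298.8623


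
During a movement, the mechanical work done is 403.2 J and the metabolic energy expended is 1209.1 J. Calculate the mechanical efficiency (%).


eta = (W_mech / E_meta) * 100
eta = (403.2 / 1209.1) * 100
ratio = 0.3335
eta = 33.3471


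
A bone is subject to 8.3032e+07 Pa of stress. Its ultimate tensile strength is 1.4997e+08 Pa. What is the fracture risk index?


FRI = applied / ultimate
FRI = 8.3032e+07 / 1.4997e+08
FRI = 0.5537


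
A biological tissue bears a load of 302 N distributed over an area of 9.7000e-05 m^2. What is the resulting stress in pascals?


stress = F / A
stress = 302 / 9.7000e-05
stress = 3.1134e+06


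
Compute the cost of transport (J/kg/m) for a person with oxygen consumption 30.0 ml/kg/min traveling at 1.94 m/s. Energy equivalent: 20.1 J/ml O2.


Power per kg = VO2 * 20.1 / 60
Power per kg = 30.0 * 20.1 / 60 = 10.0500 W/kg
Cost = power_per_kg / speed
Cost = 10.0500 / 1.94
Cost = 5.1804


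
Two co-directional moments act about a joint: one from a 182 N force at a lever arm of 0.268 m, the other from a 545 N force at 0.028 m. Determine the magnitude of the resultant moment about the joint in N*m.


M = F1 * d1 + F2 * d2
M = 182 * 0.268 + 545 * 0.028
M = 48.7760 + 15.2600
M = 64.0360


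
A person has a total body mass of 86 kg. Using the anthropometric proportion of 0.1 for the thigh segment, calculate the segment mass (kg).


m_segment = body_mass * fraction
m_segment = 86 * 0.1
m_segment = 8.6000


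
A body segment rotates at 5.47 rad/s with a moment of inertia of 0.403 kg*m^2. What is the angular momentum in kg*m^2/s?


L = I * omega
L = 0.403 * 5.47
L = 2.2044


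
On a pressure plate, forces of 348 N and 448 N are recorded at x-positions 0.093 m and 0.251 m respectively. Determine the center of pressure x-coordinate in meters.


COP_x = (F1*x1 + F2*x2) / (F1 + F2)
COP_x = (348*0.093 + 448*0.251) / (348 + 448)
Numerator = 144.8120
Denominator = 796
COP_x = 0.1819


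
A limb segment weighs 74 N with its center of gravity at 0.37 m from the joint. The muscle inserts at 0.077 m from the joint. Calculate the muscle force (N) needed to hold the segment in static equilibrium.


F_muscle = W * d_load / d_muscle
F_muscle = 74 * 0.37 / 0.077
Numerator = 27.3800
F_muscle = 355.5844


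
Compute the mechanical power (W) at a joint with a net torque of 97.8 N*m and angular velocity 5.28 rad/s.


P = M * omega
P = 97.8 * 5.28
P = 516.3840


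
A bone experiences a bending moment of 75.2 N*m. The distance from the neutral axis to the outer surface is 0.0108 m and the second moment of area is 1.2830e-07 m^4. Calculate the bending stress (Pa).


sigma = M * c / I
sigma = 75.2 * 0.0108 / 1.2830e-07
M * c = 0.8122
sigma = 6.3302e+06


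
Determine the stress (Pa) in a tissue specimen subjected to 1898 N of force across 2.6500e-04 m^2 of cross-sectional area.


stress = F / A
stress = 1898 / 2.6500e-04
stress = 7.1623e+06


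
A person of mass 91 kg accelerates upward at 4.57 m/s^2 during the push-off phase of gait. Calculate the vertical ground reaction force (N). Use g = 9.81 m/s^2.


GRF = m * (g + a)
GRF = 91 * (9.81 + 4.57)
GRF = 91 * 14.3800
GRF = 1308.5800


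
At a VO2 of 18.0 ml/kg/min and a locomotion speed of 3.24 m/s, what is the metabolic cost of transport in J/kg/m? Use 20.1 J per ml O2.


Power per kg = VO2 * 20.1 / 60
Power per kg = 18.0 * 20.1 / 60 = 6.0300 W/kg
Cost = power_per_kg / speed
Cost = 6.0300 / 3.24
Cost = 1.8611


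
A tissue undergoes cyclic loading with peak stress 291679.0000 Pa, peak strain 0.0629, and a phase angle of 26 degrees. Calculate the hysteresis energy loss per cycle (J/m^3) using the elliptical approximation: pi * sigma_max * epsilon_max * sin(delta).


E_loss = pi * sigma_max * epsilon_max * sin(delta)
delta = 26 deg = 0.4538 rad
sin(delta) = 0.4384
E_loss = pi * 291679.0000 * 0.0629 * 0.4384
E_loss = 25266.6487


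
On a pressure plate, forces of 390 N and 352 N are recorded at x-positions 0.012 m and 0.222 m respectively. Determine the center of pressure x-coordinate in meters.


COP_x = (F1*x1 + F2*x2) / (F1 + F2)
COP_x = (390*0.012 + 352*0.222) / (390 + 352)
Numerator = 82.8240
Denominator = 742
COP_x = 0.1116


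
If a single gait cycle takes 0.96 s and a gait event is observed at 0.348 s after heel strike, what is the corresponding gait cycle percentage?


pct = (event_time / cycle_time) * 100
pct = (0.348 / 0.96) * 100
ratio = 0.3625
pct = 36.2500


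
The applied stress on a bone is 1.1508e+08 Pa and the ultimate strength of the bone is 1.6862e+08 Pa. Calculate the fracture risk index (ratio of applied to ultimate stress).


FRI = applied / ultimate
FRI = 1.1508e+08 / 1.6862e+08
FRI = 0.6825


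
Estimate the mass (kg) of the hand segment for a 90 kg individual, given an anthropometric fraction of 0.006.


m_segment = body_mass * fraction
m_segment = 90 * 0.006
m_segment = 0.5400


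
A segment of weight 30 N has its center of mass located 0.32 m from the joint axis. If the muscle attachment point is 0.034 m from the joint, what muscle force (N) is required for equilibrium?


F_muscle = W * d_load / d_muscle
F_muscle = 30 * 0.32 / 0.034
Numerator = 9.6000
F_muscle = 282.3529


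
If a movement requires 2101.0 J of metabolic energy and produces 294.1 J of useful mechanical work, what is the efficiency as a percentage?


eta = (W_mech / E_meta) * 100
eta = (294.1 / 2101.0) * 100
ratio = 0.1400
eta = 13.9981


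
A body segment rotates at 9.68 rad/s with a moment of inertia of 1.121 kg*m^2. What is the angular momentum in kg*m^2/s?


L = I * omega
L = 1.121 * 9.68
L = 10.8513


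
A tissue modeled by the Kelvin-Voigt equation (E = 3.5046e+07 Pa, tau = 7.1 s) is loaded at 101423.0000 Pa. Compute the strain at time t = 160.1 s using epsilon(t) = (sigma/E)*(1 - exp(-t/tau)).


epsilon(t) = (sigma/E) * (1 - exp(-t/tau))
sigma/E = 101423.0000 / 3.5046e+07 = 0.0029
exp(-t/tau) = exp(-160.1 / 7.1) = 1.6105e-10
epsilon = 0.0029 * (1 - 1.6105e-10)
epsilon = 0.0029


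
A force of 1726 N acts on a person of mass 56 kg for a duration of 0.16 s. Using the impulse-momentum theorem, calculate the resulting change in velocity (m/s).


J = F * dt = 1726 * 0.16 = 276.1600 N*s
delta_v = J / m
delta_v = 276.1600 / 56
delta_v = 4.9314


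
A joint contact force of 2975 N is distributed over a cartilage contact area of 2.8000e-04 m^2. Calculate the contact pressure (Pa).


P = F / A
P = 2975 / 2.8000e-04
P = 1.0625e+07


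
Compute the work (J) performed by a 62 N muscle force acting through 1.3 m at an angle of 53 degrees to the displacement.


W = F * d * cos(theta)
theta = 53 deg = 0.9250 rad
cos(theta) = 0.6018
W = 62 * 1.3 * 0.6018
W = 48.5063


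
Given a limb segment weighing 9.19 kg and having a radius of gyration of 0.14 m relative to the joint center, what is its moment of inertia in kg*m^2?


I = m * k^2
I = 9.19 * 0.14^2
k^2 = 0.0196
I = 0.1801


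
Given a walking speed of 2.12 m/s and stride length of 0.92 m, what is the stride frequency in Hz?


f = v / stride_length
f = 2.12 / 0.92
f = 2.3043


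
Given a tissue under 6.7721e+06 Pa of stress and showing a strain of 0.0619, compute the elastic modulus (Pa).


E = stress / strain
E = 6.7721e+06 / 0.0619
E = 1.0940e+08


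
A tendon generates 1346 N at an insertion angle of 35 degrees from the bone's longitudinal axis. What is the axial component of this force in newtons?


F_eff = F_tendon * cos(theta)
theta = 35 deg = 0.6109 rad
cos(theta) = 0.8192
F_eff = 1346 * 0.8192
F_eff = 1102.5787


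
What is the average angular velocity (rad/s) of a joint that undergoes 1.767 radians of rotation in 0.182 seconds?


omega = delta_theta / delta_t
omega = 1.767 / 0.182
omega = 9.7088


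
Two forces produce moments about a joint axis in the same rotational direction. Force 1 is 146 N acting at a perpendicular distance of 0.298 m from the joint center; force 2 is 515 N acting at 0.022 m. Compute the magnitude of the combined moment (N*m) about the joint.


M = F1 * d1 + F2 * d2
M = 146 * 0.298 + 515 * 0.022
M = 43.5080 + 11.3300
M = 54.8380


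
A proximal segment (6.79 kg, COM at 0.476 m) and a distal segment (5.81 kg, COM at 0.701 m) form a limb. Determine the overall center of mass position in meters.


COM = (m1*x1 + m2*x2) / (m1 + m2)
COM = (6.79*0.476 + 5.81*0.701) / (6.79 + 5.81)
Numerator = 7.3049
Denominator = 12.6000
COM = 0.5797


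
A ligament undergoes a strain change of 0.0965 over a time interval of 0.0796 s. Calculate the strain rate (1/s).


strain_rate = delta_strain / delta_t
strain_rate = 0.0965 / 0.0796
strain_rate = 1.2123


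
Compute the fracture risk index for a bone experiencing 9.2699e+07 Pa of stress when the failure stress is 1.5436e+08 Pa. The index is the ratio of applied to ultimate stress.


FRI = applied / ultimate
FRI = 9.2699e+07 / 1.5436e+08
FRI = 0.6005


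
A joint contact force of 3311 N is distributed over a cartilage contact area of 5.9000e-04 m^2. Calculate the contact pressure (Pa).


P = F / A
P = 3311 / 5.9000e-04
P = 5.6119e+06


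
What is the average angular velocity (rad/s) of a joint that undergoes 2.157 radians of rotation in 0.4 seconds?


omega = delta_theta / delta_t
omega = 2.157 / 0.4
omega = 5.3925


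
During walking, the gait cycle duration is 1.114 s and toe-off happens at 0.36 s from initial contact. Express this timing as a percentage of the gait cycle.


pct = (event_time / cycle_time) * 100
pct = (0.36 / 1.114) * 100
ratio = 0.3232
pct = 32.3160


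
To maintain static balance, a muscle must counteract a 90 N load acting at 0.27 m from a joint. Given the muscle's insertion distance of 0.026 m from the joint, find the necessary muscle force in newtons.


F_muscle = W * d_load / d_muscle
F_muscle = 90 * 0.27 / 0.026
Numerator = 24.3000
F_muscle = 934.6154


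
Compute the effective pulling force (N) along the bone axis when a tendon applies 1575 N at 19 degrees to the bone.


F_eff = F_tendon * cos(theta)
theta = 19 deg = 0.3316 rad
cos(theta) = 0.9455
F_eff = 1575 * 0.9455
F_eff = 1489.1918


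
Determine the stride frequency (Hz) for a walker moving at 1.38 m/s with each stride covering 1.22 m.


f = v / stride_length
f = 1.38 / 1.22
f = 1.1311


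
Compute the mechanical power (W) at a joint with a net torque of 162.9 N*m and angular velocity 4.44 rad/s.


P = M * omega
P = 162.9 * 4.44
P = 723.2760


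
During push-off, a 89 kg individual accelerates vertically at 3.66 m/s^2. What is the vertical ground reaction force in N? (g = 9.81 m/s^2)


GRF = m * (g + a)
GRF = 89 * (9.81 + 3.66)
GRF = 89 * 13.4700
GRF = 1198.8300


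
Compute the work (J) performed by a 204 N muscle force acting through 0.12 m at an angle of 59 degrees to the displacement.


W = F * d * cos(theta)
theta = 59 deg = 1.0297 rad
cos(theta) = 0.5150
W = 204 * 0.12 * 0.5150
W = 12.6081


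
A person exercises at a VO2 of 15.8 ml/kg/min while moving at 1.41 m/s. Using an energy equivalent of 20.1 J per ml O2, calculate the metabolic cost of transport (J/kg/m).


Power per kg = VO2 * 20.1 / 60
Power per kg = 15.8 * 20.1 / 60 = 5.2930 W/kg
Cost = power_per_kg / speed
Cost = 5.2930 / 1.41
Cost = 3.7539


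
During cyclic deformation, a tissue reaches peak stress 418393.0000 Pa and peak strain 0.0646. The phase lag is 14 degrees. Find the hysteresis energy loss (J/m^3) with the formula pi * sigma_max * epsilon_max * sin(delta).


E_loss = pi * sigma_max * epsilon_max * sin(delta)
delta = 14 deg = 0.2443 rad
sin(delta) = 0.2419
E_loss = pi * 418393.0000 * 0.0646 * 0.2419
E_loss = 20541.9646


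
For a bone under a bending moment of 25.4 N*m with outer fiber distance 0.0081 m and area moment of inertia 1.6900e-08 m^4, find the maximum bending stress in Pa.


sigma = M * c / I
sigma = 25.4 * 0.0081 / 1.6900e-08
M * c = 0.2057
sigma = 1.2174e+07


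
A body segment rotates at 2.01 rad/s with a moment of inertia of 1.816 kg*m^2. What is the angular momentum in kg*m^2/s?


L = I * omega
L = 1.816 * 2.01
L = 3.6502


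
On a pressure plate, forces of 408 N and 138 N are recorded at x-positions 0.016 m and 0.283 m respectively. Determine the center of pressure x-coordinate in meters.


COP_x = (F1*x1 + F2*x2) / (F1 + F2)
COP_x = (408*0.016 + 138*0.283) / (408 + 138)
Numerator = 45.5820
Denominator = 546
COP_x = 0.0835


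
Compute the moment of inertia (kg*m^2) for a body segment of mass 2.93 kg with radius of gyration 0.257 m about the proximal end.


I = m * k^2
I = 2.93 * 0.257^2
k^2 = 0.0660
I = 0.1935


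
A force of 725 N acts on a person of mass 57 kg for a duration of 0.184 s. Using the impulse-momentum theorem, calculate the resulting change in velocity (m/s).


J = F * dt = 725 * 0.184 = 133.4000 N*s
delta_v = J / m
delta_v = 133.4000 / 57
delta_v = 2.3404


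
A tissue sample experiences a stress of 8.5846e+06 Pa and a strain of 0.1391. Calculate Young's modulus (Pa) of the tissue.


E = stress / strain
E = 8.5846e+06 / 0.1391
E = 6.1715e+07


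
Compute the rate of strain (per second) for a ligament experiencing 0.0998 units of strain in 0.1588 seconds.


strain_rate = delta_strain / delta_t
strain_rate = 0.0998 / 0.1588
strain_rate = 0.6285


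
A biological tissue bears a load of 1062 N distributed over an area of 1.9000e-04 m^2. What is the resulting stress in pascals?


stress = F / A
stress = 1062 / 1.9000e-04
stress = 5.5895e+06


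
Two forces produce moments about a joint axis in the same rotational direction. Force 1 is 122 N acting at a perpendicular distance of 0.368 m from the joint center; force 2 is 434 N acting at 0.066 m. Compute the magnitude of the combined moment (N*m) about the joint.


M = F1 * d1 + F2 * d2
M = 122 * 0.368 + 434 * 0.066
M = 44.8960 + 28.6440
M = 73.5400


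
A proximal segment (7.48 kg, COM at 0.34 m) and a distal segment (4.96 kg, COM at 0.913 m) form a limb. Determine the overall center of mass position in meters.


COM = (m1*x1 + m2*x2) / (m1 + m2)
COM = (7.48*0.34 + 4.96*0.913) / (7.48 + 4.96)
Numerator = 7.0717
Denominator = 12.4400
COM = 0.5685


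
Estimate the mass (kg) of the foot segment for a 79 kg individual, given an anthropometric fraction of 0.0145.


m_segment = body_mass * fraction
m_segment = 79 * 0.0145
m_segment = 1.1455


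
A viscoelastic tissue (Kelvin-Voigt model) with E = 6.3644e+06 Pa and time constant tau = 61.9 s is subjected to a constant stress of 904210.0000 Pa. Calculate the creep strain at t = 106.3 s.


epsilon(t) = (sigma/E) * (1 - exp(-t/tau))
sigma/E = 904210.0000 / 6.3644e+06 = 0.1421
exp(-t/tau) = exp(-106.3 / 61.9) = 0.1796
epsilon = 0.1421 * (1 - 0.1796)
epsilon = 0.1166


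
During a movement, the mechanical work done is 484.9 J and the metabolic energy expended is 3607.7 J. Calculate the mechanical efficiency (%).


eta = (W_mech / E_meta) * 100
eta = (484.9 / 3607.7) * 100
ratio = 0.1344
eta = 13.4407


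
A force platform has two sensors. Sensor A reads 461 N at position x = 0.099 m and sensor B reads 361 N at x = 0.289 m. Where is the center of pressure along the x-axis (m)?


COP_x = (F1*x1 + F2*x2) / (F1 + F2)
COP_x = (461*0.099 + 361*0.289) / (461 + 361)
Numerator = 149.9680
Denominator = 822
COP_x = 0.1824


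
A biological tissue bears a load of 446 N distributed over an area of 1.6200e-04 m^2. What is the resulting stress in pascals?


stress = F / A
stress = 446 / 1.6200e-04
stress = 2.7531e+06


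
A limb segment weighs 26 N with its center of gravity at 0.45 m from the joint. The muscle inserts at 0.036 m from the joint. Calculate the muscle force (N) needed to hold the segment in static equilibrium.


F_muscle = W * d_load / d_muscle
F_muscle = 26 * 0.45 / 0.036
Numerator = 11.7000
F_muscle = 325.0000


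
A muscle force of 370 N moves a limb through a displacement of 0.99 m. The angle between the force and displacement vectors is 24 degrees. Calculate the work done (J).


W = F * d * cos(theta)
theta = 24 deg = 0.4189 rad
cos(theta) = 0.9135
W = 370 * 0.99 * 0.9135
W = 334.6317


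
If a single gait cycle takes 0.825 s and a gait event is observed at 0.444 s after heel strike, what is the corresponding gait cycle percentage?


pct = (event_time / cycle_time) * 100
pct = (0.444 / 0.825) * 100
ratio = 0.5382
pct = 53.8182


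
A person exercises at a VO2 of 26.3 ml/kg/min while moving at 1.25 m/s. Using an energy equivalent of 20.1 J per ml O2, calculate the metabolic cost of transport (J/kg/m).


Power per kg = VO2 * 20.1 / 60
Power per kg = 26.3 * 20.1 / 60 = 8.8105 W/kg
Cost = power_per_kg / speed
Cost = 8.8105 / 1.25
Cost = 7.0484


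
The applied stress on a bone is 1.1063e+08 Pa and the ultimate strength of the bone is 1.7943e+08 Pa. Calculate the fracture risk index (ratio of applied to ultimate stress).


FRI = applied / ultimate
FRI = 1.1063e+08 / 1.7943e+08
FRI = 0.6166


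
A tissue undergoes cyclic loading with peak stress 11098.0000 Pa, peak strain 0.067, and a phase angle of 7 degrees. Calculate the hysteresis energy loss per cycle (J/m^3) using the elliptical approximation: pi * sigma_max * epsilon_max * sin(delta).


E_loss = pi * sigma_max * epsilon_max * sin(delta)
delta = 7 deg = 0.1222 rad
sin(delta) = 0.1219
E_loss = pi * 11098.0000 * 0.067 * 0.1219
E_loss = 284.6845


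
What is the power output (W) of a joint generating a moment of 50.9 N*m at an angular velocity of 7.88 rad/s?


P = M * omega
P = 50.9 * 7.88
P = 401.0920


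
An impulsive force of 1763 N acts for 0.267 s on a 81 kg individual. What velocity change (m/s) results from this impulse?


J = F * dt = 1763 * 0.267 = 470.7210 N*s
delta_v = J / m
delta_v = 470.7210 / 81
delta_v = 5.8114


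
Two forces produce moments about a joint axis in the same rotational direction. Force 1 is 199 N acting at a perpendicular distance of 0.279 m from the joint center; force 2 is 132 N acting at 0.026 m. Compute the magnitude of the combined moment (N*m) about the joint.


M = F1 * d1 + F2 * d2
M = 199 * 0.279 + 132 * 0.026
M = 55.5210 + 3.4320
M = 58.9530


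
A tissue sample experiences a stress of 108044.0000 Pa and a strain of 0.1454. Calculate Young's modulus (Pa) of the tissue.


E = stress / strain
E = 108044.0000 / 0.1454
E = 743081.1554


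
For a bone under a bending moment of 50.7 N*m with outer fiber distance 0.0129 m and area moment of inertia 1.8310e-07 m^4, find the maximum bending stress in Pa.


sigma = M * c / I
sigma = 50.7 * 0.0129 / 1.8310e-07
M * c = 0.6540
sigma = 3.5720e+06


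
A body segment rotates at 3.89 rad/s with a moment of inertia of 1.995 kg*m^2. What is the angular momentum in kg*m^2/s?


L = I * omega
L = 1.995 * 3.89
L = 7.7606


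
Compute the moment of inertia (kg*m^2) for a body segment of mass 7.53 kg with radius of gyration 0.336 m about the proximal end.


I = m * k^2
I = 7.53 * 0.336^2
k^2 = 0.1129
I = 0.8501


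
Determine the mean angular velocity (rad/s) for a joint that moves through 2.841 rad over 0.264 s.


omega = delta_theta / delta_t
omega = 2.841 / 0.264
omega = 10.7614


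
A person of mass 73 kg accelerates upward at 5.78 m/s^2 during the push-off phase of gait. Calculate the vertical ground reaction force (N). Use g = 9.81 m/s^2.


GRF = m * (g + a)
GRF = 73 * (9.81 + 5.78)
GRF = 73 * 15.5900
GRF = 1138.0700


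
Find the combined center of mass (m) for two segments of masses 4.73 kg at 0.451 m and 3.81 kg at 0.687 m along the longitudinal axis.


COM = (m1*x1 + m2*x2) / (m1 + m2)
COM = (4.73*0.451 + 3.81*0.687) / (4.73 + 3.81)
Numerator = 4.7507
Denominator = 8.5400
COM = 0.5563


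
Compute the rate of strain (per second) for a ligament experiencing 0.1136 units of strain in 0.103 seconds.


strain_rate = delta_strain / delta_t
strain_rate = 0.1136 / 0.103
strain_rate = 1.1029


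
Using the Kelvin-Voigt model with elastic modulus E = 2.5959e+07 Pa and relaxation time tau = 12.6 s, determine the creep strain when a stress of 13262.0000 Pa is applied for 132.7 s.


epsilon(t) = (sigma/E) * (1 - exp(-t/tau))
sigma/E = 13262.0000 / 2.5959e+07 = 5.1088e-04
exp(-t/tau) = exp(-132.7 / 12.6) = 2.6676e-05
epsilon = 5.1088e-04 * (1 - 2.6676e-05)
epsilon = 5.1087e-04


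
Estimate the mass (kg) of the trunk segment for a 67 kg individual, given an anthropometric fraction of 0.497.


m_segment = body_mass * fraction
m_segment = 67 * 0.497
m_segment = 33.2990


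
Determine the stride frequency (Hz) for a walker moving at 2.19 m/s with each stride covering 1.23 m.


f = v / stride_length
f = 2.19 / 1.23
f = 1.7805


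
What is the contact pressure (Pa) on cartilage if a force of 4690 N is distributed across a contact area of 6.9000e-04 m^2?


P = F / A
P = 4690 / 6.9000e-04
P = 6.7971e+06


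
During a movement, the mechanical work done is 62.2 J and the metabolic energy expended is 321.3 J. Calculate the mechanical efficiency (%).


eta = (W_mech / E_meta) * 100
eta = (62.2 / 321.3) * 100
ratio = 0.1936
eta = 19.3589


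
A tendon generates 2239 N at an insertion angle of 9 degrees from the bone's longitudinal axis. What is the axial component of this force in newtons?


F_eff = F_tendon * cos(theta)
theta = 9 deg = 0.1571 rad
cos(theta) = 0.9877
F_eff = 2239 * 0.9877
F_eff = 2211.4342


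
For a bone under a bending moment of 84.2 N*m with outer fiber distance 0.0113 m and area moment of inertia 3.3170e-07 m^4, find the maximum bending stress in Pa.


sigma = M * c / I
sigma = 84.2 * 0.0113 / 3.3170e-07
M * c = 0.9515
sigma = 2.8684e+06


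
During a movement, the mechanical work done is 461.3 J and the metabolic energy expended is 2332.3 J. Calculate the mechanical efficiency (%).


eta = (W_mech / E_meta) * 100
eta = (461.3 / 2332.3) * 100
ratio = 0.1978
eta = 19.7788


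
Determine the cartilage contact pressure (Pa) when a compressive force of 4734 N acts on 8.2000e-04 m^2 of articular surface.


P = F / A
P = 4734 / 8.2000e-04
P = 5.7732e+06


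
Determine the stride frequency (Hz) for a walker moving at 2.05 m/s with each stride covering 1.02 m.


f = v / stride_length
f = 2.05 / 1.02
f = 2.0098


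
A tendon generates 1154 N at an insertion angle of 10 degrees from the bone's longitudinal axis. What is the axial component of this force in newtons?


F_eff = F_tendon * cos(theta)
theta = 10 deg = 0.1745 rad
cos(theta) = 0.9848
F_eff = 1154 * 0.9848
F_eff = 1136.4681


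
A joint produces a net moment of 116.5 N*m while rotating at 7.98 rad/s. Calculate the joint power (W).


P = M * omega
P = 116.5 * 7.98
P = 929.6700


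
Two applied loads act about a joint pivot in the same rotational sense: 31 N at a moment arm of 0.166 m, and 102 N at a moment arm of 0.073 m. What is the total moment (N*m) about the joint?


M = F1 * d1 + F2 * d2
M = 31 * 0.166 + 102 * 0.073
M = 5.1460 + 7.4460
M = 12.5920


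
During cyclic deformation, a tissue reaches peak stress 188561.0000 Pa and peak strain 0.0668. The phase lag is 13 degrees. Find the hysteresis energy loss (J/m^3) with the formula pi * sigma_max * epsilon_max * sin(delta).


E_loss = pi * sigma_max * epsilon_max * sin(delta)
delta = 13 deg = 0.2269 rad
sin(delta) = 0.2250
E_loss = pi * 188561.0000 * 0.0668 * 0.2250
E_loss = 8901.5624


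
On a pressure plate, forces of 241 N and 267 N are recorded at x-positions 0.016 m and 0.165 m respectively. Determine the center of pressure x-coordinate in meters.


COP_x = (F1*x1 + F2*x2) / (F1 + F2)
COP_x = (241*0.016 + 267*0.165) / (241 + 267)
Numerator = 47.9110
Denominator = 508
COP_x = 0.0943


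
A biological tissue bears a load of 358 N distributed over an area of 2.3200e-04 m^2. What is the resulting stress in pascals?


stress = F / A
stress = 358 / 2.3200e-04
stress = 1.5431e+06


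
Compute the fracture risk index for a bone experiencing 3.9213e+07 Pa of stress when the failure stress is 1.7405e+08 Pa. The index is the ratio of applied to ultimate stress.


FRI = applied / ultimate
FRI = 3.9213e+07 / 1.7405e+08
FRI = 0.2253


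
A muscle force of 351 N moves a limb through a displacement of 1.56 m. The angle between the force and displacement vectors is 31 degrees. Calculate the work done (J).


W = F * d * cos(theta)
theta = 31 deg = 0.5411 rad
cos(theta) = 0.8572
W = 351 * 1.56 * 0.8572
W = 469.3505


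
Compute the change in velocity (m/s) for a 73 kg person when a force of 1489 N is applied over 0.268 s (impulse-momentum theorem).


J = F * dt = 1489 * 0.268 = 399.0520 N*s
delta_v = J / m
delta_v = 399.0520 / 73
delta_v = 5.4665


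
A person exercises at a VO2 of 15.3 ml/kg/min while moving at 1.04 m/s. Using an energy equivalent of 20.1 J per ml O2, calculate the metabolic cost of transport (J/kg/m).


Power per kg = VO2 * 20.1 / 60
Power per kg = 15.3 * 20.1 / 60 = 5.1255 W/kg
Cost = power_per_kg / speed
Cost = 5.1255 / 1.04
Cost = 4.9284


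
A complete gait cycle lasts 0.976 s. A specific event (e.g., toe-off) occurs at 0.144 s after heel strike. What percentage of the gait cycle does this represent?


pct = (event_time / cycle_time) * 100
pct = (0.144 / 0.976) * 100
ratio = 0.1475
pct = 14.7541


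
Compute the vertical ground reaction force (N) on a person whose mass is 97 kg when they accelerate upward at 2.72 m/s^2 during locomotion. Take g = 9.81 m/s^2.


GRF = m * (g + a)
GRF = 97 * (9.81 + 2.72)
GRF = 97 * 12.5300
GRF = 1215.4100


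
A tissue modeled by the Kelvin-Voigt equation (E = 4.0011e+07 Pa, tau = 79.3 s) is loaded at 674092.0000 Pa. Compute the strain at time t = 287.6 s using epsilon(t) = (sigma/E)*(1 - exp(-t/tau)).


epsilon(t) = (sigma/E) * (1 - exp(-t/tau))
sigma/E = 674092.0000 / 4.0011e+07 = 0.0168
exp(-t/tau) = exp(-287.6 / 79.3) = 0.0266
epsilon = 0.0168 * (1 - 0.0266)
epsilon = 0.0164


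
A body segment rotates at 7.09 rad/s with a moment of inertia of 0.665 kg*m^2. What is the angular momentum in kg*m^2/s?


L = I * omega
L = 0.665 * 7.09
L = 4.7149


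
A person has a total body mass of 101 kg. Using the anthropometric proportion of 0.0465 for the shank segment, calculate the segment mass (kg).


m_segment = body_mass * fraction
m_segment = 101 * 0.0465
m_segment = 4.6965


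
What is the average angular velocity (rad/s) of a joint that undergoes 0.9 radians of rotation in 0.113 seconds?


omega = delta_theta / delta_t
omega = 0.9 / 0.113
omega = 7.9646


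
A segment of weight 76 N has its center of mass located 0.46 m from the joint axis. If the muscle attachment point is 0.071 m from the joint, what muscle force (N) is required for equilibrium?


F_muscle = W * d_load / d_muscle
F_muscle = 76 * 0.46 / 0.071
Numerator = 34.9600
F_muscle = 492.3944


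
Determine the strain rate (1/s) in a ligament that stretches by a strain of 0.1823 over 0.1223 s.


strain_rate = delta_strain / delta_t
strain_rate = 0.1823 / 0.1223
strain_rate = 1.4906


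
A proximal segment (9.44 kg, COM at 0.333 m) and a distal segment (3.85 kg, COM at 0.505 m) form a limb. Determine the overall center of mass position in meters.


COM = (m1*x1 + m2*x2) / (m1 + m2)
COM = (9.44*0.333 + 3.85*0.505) / (9.44 + 3.85)
Numerator = 5.0878
Denominator = 13.2900
COM = 0.3828


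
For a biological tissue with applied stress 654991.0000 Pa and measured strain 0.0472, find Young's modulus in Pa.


E = stress / strain
E = 654991.0000 / 0.0472
E = 1.3877e+07


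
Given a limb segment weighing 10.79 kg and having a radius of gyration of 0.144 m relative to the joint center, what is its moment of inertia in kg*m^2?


I = m * k^2
I = 10.79 * 0.144^2
k^2 = 0.0207
I = 0.2237


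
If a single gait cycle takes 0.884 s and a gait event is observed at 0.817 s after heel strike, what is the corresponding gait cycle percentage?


pct = (event_time / cycle_time) * 100
pct = (0.817 / 0.884) * 100
ratio = 0.9242
pct = 92.4208


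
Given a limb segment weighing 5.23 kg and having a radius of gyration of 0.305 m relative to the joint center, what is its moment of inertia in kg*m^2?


I = m * k^2
I = 5.23 * 0.305^2
k^2 = 0.0930
I = 0.4865


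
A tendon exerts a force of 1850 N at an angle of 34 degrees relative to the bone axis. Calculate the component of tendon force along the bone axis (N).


F_eff = F_tendon * cos(theta)
theta = 34 deg = 0.5934 rad
cos(theta) = 0.8290
F_eff = 1850 * 0.8290
F_eff = 1533.7195


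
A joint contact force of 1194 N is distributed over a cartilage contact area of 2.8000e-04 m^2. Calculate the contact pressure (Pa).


P = F / A
P = 1194 / 2.8000e-04
P = 4.2643e+06


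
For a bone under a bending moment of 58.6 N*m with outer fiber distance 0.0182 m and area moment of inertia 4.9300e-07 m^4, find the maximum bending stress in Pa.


sigma = M * c / I
sigma = 58.6 * 0.0182 / 4.9300e-07
M * c = 1.0665
sigma = 2.1633e+06


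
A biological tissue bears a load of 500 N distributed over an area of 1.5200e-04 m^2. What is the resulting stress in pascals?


stress = F / A
stress = 500 / 1.5200e-04
stress = 3.2895e+06


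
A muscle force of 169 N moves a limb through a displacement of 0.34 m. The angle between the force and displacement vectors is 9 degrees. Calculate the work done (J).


W = F * d * cos(theta)
theta = 9 deg = 0.1571 rad
cos(theta) = 0.9877
W = 169 * 0.34 * 0.9877
W = 56.7526


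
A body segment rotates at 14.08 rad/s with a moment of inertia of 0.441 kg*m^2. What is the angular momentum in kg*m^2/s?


L = I * omega
L = 0.441 * 14.08
L = 6.2093


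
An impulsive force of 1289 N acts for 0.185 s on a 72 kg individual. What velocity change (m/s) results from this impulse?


J = F * dt = 1289 * 0.185 = 238.4650 N*s
delta_v = J / m
delta_v = 238.4650 / 72
delta_v = 3.3120


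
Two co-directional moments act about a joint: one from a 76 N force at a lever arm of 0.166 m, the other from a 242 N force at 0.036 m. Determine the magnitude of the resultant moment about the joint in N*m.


M = F1 * d1 + F2 * d2
M = 76 * 0.166 + 242 * 0.036
M = 12.6160 + 8.7120
M = 21.3280


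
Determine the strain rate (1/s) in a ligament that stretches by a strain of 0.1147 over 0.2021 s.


strain_rate = delta_strain / delta_t
strain_rate = 0.1147 / 0.2021
strain_rate = 0.5675


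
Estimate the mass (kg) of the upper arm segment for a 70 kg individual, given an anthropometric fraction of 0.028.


m_segment = body_mass * fraction
m_segment = 70 * 0.028
m_segment = 1.9600


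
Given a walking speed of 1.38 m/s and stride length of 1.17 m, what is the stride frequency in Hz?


f = v / stride_length
f = 1.38 / 1.17
f = 1.1795


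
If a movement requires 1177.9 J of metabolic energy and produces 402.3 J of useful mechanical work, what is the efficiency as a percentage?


eta = (W_mech / E_meta) * 100
eta = (402.3 / 1177.9) * 100
ratio = 0.3415
eta = 34.1540


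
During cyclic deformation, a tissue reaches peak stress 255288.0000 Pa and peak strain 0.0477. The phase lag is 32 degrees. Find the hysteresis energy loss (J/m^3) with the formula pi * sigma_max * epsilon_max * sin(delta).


E_loss = pi * sigma_max * epsilon_max * sin(delta)
delta = 32 deg = 0.5585 rad
sin(delta) = 0.5299
E_loss = pi * 255288.0000 * 0.0477 * 0.5299
E_loss = 20272.5491


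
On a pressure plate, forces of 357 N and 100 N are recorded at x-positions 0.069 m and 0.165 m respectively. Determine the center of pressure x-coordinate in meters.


COP_x = (F1*x1 + F2*x2) / (F1 + F2)
COP_x = (357*0.069 + 100*0.165) / (357 + 100)
Numerator = 41.1330
Denominator = 457
COP_x = 0.0900


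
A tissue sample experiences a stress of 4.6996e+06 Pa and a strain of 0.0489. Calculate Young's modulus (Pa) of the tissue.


E = stress / strain
E = 4.6996e+06 / 0.0489
E = 9.6106e+07


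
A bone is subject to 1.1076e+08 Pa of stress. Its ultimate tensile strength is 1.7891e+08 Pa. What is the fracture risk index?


FRI = applied / ultimate
FRI = 1.1076e+08 / 1.7891e+08
FRI = 0.6191


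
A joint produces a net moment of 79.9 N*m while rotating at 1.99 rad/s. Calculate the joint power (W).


P = M * omega
P = 79.9 * 1.99
P = 159.0010


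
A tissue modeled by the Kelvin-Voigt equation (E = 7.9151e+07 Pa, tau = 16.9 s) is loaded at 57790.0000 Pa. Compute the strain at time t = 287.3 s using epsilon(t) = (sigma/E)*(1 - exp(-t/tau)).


epsilon(t) = (sigma/E) * (1 - exp(-t/tau))
sigma/E = 57790.0000 / 7.9151e+07 = 7.3012e-04
exp(-t/tau) = exp(-287.3 / 16.9) = 4.1399e-08
epsilon = 7.3012e-04 * (1 - 4.1399e-08)
epsilon = 7.3012e-04


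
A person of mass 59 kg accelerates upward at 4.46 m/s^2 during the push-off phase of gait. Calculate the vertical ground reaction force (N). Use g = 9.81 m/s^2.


GRF = m * (g + a)
GRF = 59 * (9.81 + 4.46)
GRF = 59 * 14.2700
GRF = 841.9300


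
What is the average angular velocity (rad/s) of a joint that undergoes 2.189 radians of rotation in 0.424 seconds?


omega = delta_theta / delta_t
omega = 2.189 / 0.424
omega = 5.1627


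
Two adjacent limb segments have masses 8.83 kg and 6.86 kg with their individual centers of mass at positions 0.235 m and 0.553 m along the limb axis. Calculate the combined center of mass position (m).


COM = (m1*x1 + m2*x2) / (m1 + m2)
COM = (8.83*0.235 + 6.86*0.553) / (8.83 + 6.86)
Numerator = 5.8686
Denominator = 15.6900
COM = 0.3740


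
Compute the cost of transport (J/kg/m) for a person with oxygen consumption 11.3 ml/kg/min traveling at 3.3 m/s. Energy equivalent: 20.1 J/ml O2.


Power per kg = VO2 * 20.1 / 60
Power per kg = 11.3 * 20.1 / 60 = 3.7855 W/kg
Cost = power_per_kg / speed
Cost = 3.7855 / 3.3
Cost = 1.1471


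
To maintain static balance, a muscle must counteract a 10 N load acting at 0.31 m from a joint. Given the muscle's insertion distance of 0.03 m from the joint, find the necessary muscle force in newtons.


F_muscle = W * d_load / d_muscle
F_muscle = 10 * 0.31 / 0.03
Numerator = 3.1000
F_muscle = 103.3333


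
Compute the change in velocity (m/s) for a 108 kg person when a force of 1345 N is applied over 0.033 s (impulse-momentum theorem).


J = F * dt = 1345 * 0.033 = 44.3850 N*s
delta_v = J / m
delta_v = 44.3850 / 108
delta_v = 0.4110


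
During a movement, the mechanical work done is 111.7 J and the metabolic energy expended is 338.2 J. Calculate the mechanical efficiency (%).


eta = (W_mech / E_meta) * 100
eta = (111.7 / 338.2) * 100
ratio = 0.3303
eta = 33.0278


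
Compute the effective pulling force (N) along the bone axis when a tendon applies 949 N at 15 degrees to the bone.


F_eff = F_tendon * cos(theta)
theta = 15 deg = 0.2618 rad
cos(theta) = 0.9659
F_eff = 949 * 0.9659
F_eff = 916.6636


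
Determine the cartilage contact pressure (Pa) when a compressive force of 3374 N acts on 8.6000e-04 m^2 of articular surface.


P = F / A
P = 3374 / 8.6000e-04
P = 3.9233e+06


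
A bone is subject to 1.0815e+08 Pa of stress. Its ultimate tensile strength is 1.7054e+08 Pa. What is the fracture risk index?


FRI = applied / ultimate
FRI = 1.0815e+08 / 1.7054e+08
FRI = 0.6342


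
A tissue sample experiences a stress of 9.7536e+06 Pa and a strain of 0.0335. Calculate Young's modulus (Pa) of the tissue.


E = stress / strain
E = 9.7536e+06 / 0.0335
E = 2.9115e+08


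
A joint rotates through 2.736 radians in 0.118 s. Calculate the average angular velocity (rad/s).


omega = delta_theta / delta_t
omega = 2.736 / 0.118
omega = 23.1864


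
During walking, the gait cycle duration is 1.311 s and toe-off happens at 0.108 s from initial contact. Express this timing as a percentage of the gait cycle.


pct = (event_time / cycle_time) * 100
pct = (0.108 / 1.311) * 100
ratio = 0.0824
pct = 8.2380


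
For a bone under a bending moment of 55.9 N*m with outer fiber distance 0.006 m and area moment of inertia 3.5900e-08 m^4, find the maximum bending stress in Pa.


sigma = M * c / I
sigma = 55.9 * 0.006 / 3.5900e-08
M * c = 0.3354
sigma = 9.3426e+06


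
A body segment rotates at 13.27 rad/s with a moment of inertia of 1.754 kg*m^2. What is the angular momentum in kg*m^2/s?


L = I * omega
L = 1.754 * 13.27
L = 23.2756


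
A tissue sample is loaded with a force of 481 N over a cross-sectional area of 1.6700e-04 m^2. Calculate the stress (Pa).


stress = F / A
stress = 481 / 1.6700e-04
stress = 2.8802e+06


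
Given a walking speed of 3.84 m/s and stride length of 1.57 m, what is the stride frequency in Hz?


f = v / stride_length
f = 3.84 / 1.57
f = 2.4459


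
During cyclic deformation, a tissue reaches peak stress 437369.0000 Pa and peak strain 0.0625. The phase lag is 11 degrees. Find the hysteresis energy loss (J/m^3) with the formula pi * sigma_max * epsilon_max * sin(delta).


E_loss = pi * sigma_max * epsilon_max * sin(delta)
delta = 11 deg = 0.1920 rad
sin(delta) = 0.1908
E_loss = pi * 437369.0000 * 0.0625 * 0.1908
E_loss = 16386.1427


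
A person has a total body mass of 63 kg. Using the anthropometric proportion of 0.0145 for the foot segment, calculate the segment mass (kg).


m_segment = body_mass * fraction
m_segment = 63 * 0.0145
m_segment = 0.9135


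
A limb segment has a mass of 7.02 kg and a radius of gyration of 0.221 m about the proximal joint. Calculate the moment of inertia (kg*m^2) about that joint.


I = m * k^2
I = 7.02 * 0.221^2
k^2 = 0.0488
I = 0.3429


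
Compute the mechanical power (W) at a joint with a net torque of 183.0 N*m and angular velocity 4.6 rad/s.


P = M * omega
P = 183.0 * 4.6
P = 841.8000


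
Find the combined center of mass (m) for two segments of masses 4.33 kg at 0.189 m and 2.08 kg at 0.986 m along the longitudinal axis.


COM = (m1*x1 + m2*x2) / (m1 + m2)
COM = (4.33*0.189 + 2.08*0.986) / (4.33 + 2.08)
Numerator = 2.8693
Denominator = 6.4100
COM = 0.4476


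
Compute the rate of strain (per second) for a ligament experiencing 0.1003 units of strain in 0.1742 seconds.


strain_rate = delta_strain / delta_t
strain_rate = 0.1003 / 0.1742
strain_rate = 0.5758


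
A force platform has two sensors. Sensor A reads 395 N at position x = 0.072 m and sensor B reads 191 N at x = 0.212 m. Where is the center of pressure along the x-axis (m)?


COP_x = (F1*x1 + F2*x2) / (F1 + F2)
COP_x = (395*0.072 + 191*0.212) / (395 + 191)
Numerator = 68.9320
Denominator = 586
COP_x = 0.1176


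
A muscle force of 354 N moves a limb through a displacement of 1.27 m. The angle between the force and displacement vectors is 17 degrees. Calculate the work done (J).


W = F * d * cos(theta)
theta = 17 deg = 0.2967 rad
cos(theta) = 0.9563
W = 354 * 1.27 * 0.9563
W = 429.9355


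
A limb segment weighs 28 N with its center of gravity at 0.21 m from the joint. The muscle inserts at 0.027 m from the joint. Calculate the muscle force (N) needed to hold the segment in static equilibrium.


F_muscle = W * d_load / d_muscle
F_muscle = 28 * 0.21 / 0.027
Numerator = 5.8800
F_muscle = 217.7778
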